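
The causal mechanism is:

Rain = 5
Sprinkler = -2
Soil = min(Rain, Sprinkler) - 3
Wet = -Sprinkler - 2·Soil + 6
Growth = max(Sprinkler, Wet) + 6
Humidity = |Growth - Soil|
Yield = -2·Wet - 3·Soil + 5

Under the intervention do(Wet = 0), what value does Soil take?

Under do(Wet=0), the mechanism Wet = -Sprinkler - 2·Soil + 6 is discarded; Wet is fixed at 0.
Since Soil is not a descendant of the intervened variable, it is unaffected.
Soil = min(Rain, Sprinkler) - 3  [with Rain=5, Sprinkler=-2]  = -5

-5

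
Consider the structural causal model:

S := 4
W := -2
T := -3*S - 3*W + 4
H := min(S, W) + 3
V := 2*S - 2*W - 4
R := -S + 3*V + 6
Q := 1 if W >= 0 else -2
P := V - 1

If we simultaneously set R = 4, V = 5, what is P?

4

Under do(R = 4, V = 5), each intervened variable's structural equation is replaced by its fixed value.
P = V - 1  [with V=5]  = 4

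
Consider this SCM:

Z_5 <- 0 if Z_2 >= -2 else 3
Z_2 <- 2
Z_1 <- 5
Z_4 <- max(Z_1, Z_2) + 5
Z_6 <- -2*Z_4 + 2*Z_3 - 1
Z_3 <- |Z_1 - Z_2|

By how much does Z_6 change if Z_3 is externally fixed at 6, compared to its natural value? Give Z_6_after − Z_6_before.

The intervention breaks the incoming arrows to Z_3: Z_3 <- |Z_1 - Z_2| no longer applies, and Z_3 = 6.
Z_4 = max(Z_1, Z_2) + 5  [with Z_1=5, Z_2=2]  = 10
Z_6 = -2*Z_4 + 2*Z_3 - 1  [with Z_4=10, Z_3=6]  = -9
Without intervention: Z_3 = |Z_1 - Z_2|  [with Z_1=5, Z_2=2]  = 3; Z_4 = max(Z_1, Z_2) + 5  [with Z_1=5, Z_2=2]  = 10; Z_6 = -2*Z_4 + 2*Z_3 - 1  [with Z_4=10, Z_3=3]  = -15.
Change = -9 − (-15) = 6.

6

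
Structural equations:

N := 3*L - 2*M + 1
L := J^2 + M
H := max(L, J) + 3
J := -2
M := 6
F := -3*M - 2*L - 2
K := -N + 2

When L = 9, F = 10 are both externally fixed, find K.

-14

Under do(L = 9, F = 10), each intervened variable's structural equation is replaced by its fixed value.
N = 3*L - 2*M + 1  [with L=9, M=6]  = 16
K = -N + 2  [with N=16]  = -14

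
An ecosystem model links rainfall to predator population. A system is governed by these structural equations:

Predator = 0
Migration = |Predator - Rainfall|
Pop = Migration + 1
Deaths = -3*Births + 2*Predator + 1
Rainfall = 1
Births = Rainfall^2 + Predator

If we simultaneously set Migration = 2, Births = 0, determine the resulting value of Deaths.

1

Under do(Migration = 2, Births = 0), each intervened variable's structural equation is replaced by its fixed value.
Deaths = -3*Births + 2*Predator + 1  [with Births=0, Predator=0]  = 1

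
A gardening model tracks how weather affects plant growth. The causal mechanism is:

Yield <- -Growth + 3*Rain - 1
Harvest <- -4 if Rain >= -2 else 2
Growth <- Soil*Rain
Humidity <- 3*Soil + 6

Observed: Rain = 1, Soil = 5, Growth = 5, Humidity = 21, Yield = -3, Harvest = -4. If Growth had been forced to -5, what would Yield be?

7

do(Growth=-5) replaces the equation Growth <- Soil*Rain with the constant Growth = -5.
Yield = -Growth + 3*Rain - 1  [with Growth=-5, Rain=1]  = 7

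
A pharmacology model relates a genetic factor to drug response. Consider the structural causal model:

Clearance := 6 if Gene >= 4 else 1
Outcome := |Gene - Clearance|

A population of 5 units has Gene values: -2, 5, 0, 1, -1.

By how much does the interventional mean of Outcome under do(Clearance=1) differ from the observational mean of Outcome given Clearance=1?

Under do(Clearance=1), Clearance's equation is replaced by Clearance=1 for every unit. Per-unit Outcome: 3, 4, 1, 0, 2. Mean = 2.
Observing Clearance=1 restricts to units where Clearance's equation naturally yields 1: Gene ∈ {-2, 0, 1, -1}. In that subpopulation Outcome = 3, 1, 0, 2, mean 1.5.
Difference = 2 − 1.5 = 0.5.

0.5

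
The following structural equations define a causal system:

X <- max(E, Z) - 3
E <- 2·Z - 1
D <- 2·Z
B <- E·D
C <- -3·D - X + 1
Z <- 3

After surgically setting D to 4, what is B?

Under do(D=4), the mechanism D <- 2·Z is discarded; D is fixed at 4.
E = 2·Z - 1  [with Z=3]  = 5
B = E·D  [with E=5, D=4]  = 20

20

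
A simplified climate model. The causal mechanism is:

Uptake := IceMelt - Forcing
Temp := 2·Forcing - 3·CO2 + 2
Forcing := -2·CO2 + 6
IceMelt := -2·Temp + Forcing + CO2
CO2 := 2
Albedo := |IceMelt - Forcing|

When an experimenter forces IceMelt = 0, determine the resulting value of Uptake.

Under do(IceMelt=0), the mechanism IceMelt := -2·Temp + Forcing + CO2 is discarded; IceMelt is fixed at 0.
Forcing = -2·CO2 + 6  [with CO2=2]  = 2
Uptake = IceMelt - Forcing  [with IceMelt=0, Forcing=2]  = -2

-2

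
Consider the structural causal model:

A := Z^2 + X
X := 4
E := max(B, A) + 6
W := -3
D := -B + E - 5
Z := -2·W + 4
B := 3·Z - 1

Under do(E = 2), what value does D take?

Intervening sets E = 2 and removes its equation (E := max(B, A) + 6).
Z = -2·W + 4  [with W=-3]  = 10
B = 3·Z - 1  [with Z=10]  = 29
D = -B + E - 5  [with B=29, E=2]  = -32

-32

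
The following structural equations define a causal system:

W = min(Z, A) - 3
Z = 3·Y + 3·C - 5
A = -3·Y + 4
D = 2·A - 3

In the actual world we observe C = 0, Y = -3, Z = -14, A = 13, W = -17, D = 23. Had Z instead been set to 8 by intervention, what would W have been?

do(Z=8) replaces the equation Z = 3·Y + 3·C - 5 with the constant Z = 8.
A = -3·Y + 4  [with Y=-3]  = 13
W = min(Z, A) - 3  [with Z=8, A=13]  = 5

5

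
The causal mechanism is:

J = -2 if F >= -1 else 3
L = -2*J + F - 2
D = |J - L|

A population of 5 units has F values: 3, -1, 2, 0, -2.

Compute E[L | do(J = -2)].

Under do(J=-2), J's equation is replaced by J=-2 for every unit. Per-unit L: 5, 1, 4, 2, 0. Mean = 2.4.

2.4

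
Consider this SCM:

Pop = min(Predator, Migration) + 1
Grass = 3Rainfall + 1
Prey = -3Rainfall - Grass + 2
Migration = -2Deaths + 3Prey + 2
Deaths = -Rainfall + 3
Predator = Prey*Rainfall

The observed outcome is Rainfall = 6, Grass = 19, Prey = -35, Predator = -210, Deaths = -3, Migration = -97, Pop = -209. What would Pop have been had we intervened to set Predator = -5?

-96

The intervention breaks the incoming arrows to Predator: Predator = Prey*Rainfall no longer applies, and Predator = -5.
Grass = 3Rainfall + 1  [with Rainfall=6]  = 19
Prey = -3Rainfall - Grass + 2  [with Rainfall=6, Grass=19]  = -35
Deaths = -Rainfall + 3  [with Rainfall=6]  = -3
Migration = -2Deaths + 3Prey + 2  [with Deaths=-3, Prey=-35]  = -97
Pop = min(Predator, Migration) + 1  [with Predator=-5, Migration=-97]  = -96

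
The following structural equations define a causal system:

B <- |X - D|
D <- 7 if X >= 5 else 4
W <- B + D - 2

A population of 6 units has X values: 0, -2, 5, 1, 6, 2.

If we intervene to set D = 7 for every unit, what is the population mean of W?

The intervention sets D=7 in all 6 units regardless of X. Recomputing W per unit gives 12, 14, 7, 11, 6, 10; average 10.

10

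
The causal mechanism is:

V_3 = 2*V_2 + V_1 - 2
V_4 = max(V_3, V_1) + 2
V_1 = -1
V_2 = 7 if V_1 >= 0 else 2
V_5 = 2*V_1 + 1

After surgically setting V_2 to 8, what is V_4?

15

Under do(V_2=8), the mechanism V_2 = 7 if V_1 >= 0 else 2 is discarded; V_2 is fixed at 8.
V_3 = 2*V_2 + V_1 - 2  [with V_2=8, V_1=-1]  = 13
V_4 = max(V_3, V_1) + 2  [with V_3=13, V_1=-1]  = 15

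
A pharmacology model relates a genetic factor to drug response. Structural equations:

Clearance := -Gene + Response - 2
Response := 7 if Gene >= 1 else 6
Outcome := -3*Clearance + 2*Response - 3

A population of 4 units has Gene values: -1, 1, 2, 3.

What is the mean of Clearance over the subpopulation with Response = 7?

Observing Response=7 restricts to units where Response's equation naturally yields 7: Gene ∈ {1, 2, 3}. In that subpopulation Clearance = 4, 3, 2, mean 3.

3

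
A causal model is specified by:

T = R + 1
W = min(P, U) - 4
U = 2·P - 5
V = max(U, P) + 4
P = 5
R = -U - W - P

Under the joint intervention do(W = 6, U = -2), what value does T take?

Setting W = 6, U = -2 by intervention discards those variables' equations.
R = -U - W - P  [with U=-2, W=6, P=5]  = -9
T = R + 1  [with R=-9]  = -8

-8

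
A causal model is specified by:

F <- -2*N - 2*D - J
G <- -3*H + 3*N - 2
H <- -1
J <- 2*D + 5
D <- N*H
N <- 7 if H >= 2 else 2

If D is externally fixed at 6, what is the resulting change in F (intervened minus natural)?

The intervention breaks the incoming arrows to D: D <- N*H no longer applies, and D = 6.
N = 7 if H >= 2 else 2  [with H=-1]  = 2
J = 2*D + 5  [with D=6]  = 17
F = -2*N - 2*D - J  [with N=2, D=6, J=17]  = -33
Without intervention: N = 7 if H >= 2 else 2  [with H=-1]  = 2; D = N*H  [with N=2, H=-1]  = -2; J = 2*D + 5  [with D=-2]  = 1; F = -2*N - 2*D - J  [with N=2, D=-2, J=1]  = -1.
Change = -33 − (-1) = -32.

-32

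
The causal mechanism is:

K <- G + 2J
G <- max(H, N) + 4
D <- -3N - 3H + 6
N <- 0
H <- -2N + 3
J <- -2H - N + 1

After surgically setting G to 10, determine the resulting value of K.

The intervention breaks the incoming arrows to G: G <- max(H, N) + 4 no longer applies, and G = 10.
H = -2N + 3  [with N=0]  = 3
J = -2H - N + 1  [with H=3, N=0]  = -5
K = G + 2J  [with G=10, J=-5]  = 0

0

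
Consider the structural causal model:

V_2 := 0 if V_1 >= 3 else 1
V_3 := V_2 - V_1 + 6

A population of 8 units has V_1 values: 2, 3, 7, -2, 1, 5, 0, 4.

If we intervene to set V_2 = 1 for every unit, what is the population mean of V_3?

do(V_2=1) breaks V_2's dependence on V_1. With V_2=1 fixed, V_3 across the units is 5, 4, 0, 9, 6, 2, 7, 3, mean 4.5.

4.5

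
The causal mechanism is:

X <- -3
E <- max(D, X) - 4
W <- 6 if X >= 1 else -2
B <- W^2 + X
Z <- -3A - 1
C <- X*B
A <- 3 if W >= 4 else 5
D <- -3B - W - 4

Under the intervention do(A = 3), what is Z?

Intervening sets A = 3 and removes its equation (A <- 3 if W >= 4 else 5).
Z = -3A - 1  [with A=3]  = -10

-10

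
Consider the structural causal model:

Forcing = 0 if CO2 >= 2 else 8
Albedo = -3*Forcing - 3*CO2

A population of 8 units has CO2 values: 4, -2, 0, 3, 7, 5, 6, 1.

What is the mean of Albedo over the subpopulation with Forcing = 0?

Conditioning on Forcing=0 selects the 5 unit(s) with CO2 ∈ {4, 3, 7, 5, 6}. Their Albedo values: -12, -9, -21, -15, -18. Mean = -15.

-15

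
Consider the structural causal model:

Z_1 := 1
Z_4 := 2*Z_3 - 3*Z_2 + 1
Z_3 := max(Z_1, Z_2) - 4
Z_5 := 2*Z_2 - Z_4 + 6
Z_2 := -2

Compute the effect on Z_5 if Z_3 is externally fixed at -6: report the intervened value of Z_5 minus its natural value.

6

do(Z_3=-6) replaces the equation Z_3 := max(Z_1, Z_2) - 4 with the constant Z_3 = -6.
Z_4 = 2*Z_3 - 3*Z_2 + 1  [with Z_3=-6, Z_2=-2]  = -5
Z_5 = 2*Z_2 - Z_4 + 6  [with Z_2=-2, Z_4=-5]  = 7
Without intervention: Z_3 = max(Z_1, Z_2) - 4  [with Z_1=1, Z_2=-2]  = -3; Z_4 = 2*Z_3 - 3*Z_2 + 1  [with Z_3=-3, Z_2=-2]  = 1; Z_5 = 2*Z_2 - Z_4 + 6  [with Z_2=-2, Z_4=1]  = 1.
Change = 7 − 1 = 6.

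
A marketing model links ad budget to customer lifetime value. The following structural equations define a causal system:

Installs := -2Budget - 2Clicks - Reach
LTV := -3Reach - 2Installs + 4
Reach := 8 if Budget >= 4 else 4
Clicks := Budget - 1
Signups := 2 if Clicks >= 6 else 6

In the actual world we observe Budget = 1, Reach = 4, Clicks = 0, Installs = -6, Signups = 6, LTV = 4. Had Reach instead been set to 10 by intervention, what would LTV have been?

-2

Under do(Reach=10), the mechanism Reach := 8 if Budget >= 4 else 4 is discarded; Reach is fixed at 10.
Clicks = Budget - 1  [with Budget=1]  = 0
Installs = -2Budget - 2Clicks - Reach  [with Budget=1, Clicks=0, Reach=10]  = -12
LTV = -3Reach - 2Installs + 4  [with Reach=10, Installs=-12]  = -2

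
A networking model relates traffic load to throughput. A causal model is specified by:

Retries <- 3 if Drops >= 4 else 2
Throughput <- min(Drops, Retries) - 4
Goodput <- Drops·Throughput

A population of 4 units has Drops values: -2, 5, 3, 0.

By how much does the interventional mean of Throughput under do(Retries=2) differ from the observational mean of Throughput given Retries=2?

0.5

The intervention sets Retries=2 in all 4 units regardless of Drops. Recomputing Throughput per unit gives -6, -2, -2, -4; average -3.5.
E[Throughput|Retries=2] averages over only the 3 units with Retries=2 (Drops = -2, 3, 0): Throughput = -6, -2, -4, mean -4.
Difference = -3.5 − (-4) = 0.5.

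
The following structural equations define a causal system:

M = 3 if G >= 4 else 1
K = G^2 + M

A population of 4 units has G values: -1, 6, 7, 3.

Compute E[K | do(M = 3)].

The intervention sets M=3 in all 4 units regardless of G. Recomputing K per unit gives 4, 39, 52, 12; average 26.75.

26.75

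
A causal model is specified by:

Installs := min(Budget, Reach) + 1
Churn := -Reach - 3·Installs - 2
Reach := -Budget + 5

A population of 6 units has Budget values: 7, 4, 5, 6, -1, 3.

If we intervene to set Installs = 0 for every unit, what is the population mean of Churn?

-3

The intervention sets Installs=0 in all 6 units regardless of Budget. Recomputing Churn per unit gives 0, -3, -2, -1, -8, -4; average -3.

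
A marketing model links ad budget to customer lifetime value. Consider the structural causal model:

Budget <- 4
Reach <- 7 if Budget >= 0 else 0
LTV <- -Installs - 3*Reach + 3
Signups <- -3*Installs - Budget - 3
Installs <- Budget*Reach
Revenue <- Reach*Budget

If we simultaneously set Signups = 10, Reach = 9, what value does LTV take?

-60

The joint intervention fixes Signups = 10, Reach = 9, removing each variable's own equation.
Installs = Budget*Reach  [with Budget=4, Reach=9]  = 36
LTV = -Installs - 3*Reach + 3  [with Installs=36, Reach=9]  = -60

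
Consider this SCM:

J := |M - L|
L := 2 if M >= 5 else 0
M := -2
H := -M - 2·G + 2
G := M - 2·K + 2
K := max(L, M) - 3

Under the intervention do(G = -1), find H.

The intervention breaks the incoming arrows to G: G := M - 2·K + 2 no longer applies, and G = -1.
H = -M - 2·G + 2  [with M=-2, G=-1]  = 6

6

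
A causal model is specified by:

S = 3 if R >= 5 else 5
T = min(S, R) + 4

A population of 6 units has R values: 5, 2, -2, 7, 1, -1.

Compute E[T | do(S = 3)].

5

Every unit gets S=3 under the intervention. T values become 7, 6, 2, 7, 5, 3; E[T|do(S=3)] = 5.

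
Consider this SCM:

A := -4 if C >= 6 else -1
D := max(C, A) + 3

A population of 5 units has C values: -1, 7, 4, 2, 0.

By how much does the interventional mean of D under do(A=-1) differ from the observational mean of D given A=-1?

The intervention sets A=-1 in all 5 units regardless of C. Recomputing D per unit gives 2, 10, 7, 5, 3; average 5.4.
Observing A=-1 restricts to units where A's equation naturally yields -1: C ∈ {-1, 4, 2, 0}. In that subpopulation D = 2, 7, 5, 3, mean 4.25.
Difference = 5.4 − 4.25 = 1.15.

1.15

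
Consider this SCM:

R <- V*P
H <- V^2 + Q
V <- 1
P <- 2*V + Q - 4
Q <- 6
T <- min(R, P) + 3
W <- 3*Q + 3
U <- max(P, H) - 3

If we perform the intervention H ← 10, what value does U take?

7

The intervention breaks the incoming arrows to H: H <- V^2 + Q no longer applies, and H = 10.
P = 2*V + Q - 4  [with V=1, Q=6]  = 4
U = max(P, H) - 3  [with P=4, H=10]  = 7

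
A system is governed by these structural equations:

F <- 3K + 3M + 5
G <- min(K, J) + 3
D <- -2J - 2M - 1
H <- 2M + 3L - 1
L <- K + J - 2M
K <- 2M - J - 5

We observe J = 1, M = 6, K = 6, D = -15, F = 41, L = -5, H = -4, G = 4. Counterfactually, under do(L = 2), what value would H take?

Intervening sets L = 2 and removes its equation (L <- K + J - 2M).
H = 2M + 3L - 1  [with M=6, L=2]  = 17

17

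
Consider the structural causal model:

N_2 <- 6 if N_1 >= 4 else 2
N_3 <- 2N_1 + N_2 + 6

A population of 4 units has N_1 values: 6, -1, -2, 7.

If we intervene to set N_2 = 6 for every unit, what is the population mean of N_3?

Every unit gets N_2=6 under the intervention. N_3 values become 24, 10, 8, 26; E[N_3|do(N_2=6)] = 17.

17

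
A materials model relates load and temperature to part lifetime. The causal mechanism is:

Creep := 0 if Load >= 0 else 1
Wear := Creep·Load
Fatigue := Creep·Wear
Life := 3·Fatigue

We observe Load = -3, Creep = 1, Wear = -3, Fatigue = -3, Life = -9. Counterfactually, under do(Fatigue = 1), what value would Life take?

Intervening sets Fatigue = 1 and removes its equation (Fatigue := Creep·Wear).
Life = 3·Fatigue  [with Fatigue=1]  = 3

3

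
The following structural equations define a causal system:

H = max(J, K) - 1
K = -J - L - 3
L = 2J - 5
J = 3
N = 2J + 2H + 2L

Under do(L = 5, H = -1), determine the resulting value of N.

Setting L = 5, H = -1 by intervention discards those variables' equations.
N = 2J + 2H + 2L  [with J=3, H=-1, L=5]  = 14

14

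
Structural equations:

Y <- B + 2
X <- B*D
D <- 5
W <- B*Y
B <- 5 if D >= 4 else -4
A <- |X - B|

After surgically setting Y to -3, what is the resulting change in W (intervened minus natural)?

-50

The intervention breaks the incoming arrows to Y: Y <- B + 2 no longer applies, and Y = -3.
B = 5 if D >= 4 else -4  [with D=5]  = 5
W = B*Y  [with B=5, Y=-3]  = -15
Without intervention: B = 5 if D >= 4 else -4  [with D=5]  = 5; Y = B + 2  [with B=5]  = 7; W = B*Y  [with B=5, Y=7]  = 35.
Change = -15 − 35 = -50.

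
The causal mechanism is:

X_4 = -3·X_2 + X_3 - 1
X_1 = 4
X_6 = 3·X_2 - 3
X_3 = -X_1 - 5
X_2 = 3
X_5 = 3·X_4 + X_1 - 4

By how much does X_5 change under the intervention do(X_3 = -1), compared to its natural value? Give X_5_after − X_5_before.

24

do(X_3=-1) replaces the equation X_3 = -X_1 - 5 with the constant X_3 = -1.
X_4 = -3·X_2 + X_3 - 1  [with X_2=3, X_3=-1]  = -11
X_5 = 3·X_4 + X_1 - 4  [with X_4=-11, X_1=4]  = -33
Without intervention: X_3 = -X_1 - 5  [with X_1=4]  = -9; X_4 = -3·X_2 + X_3 - 1  [with X_2=3, X_3=-9]  = -19; X_5 = 3·X_4 + X_1 - 4  [with X_4=-19, X_1=4]  = -57.
Change = -33 − (-57) = 24.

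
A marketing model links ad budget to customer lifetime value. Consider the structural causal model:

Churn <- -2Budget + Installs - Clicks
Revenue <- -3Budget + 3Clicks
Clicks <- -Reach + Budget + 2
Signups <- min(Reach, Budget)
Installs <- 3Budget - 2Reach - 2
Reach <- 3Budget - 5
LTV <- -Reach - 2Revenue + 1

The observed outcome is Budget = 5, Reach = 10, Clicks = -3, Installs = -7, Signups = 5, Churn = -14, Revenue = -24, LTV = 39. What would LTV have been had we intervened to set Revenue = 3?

-15

do(Revenue=3) replaces the equation Revenue <- -3Budget + 3Clicks with the constant Revenue = 3.
Reach = 3Budget - 5  [with Budget=5]  = 10
LTV = -Reach - 2Revenue + 1  [with Reach=10, Revenue=3]  = -15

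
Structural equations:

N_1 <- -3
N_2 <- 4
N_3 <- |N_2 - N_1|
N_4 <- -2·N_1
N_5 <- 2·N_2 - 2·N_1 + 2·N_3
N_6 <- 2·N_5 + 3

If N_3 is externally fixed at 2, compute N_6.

The intervention breaks the incoming arrows to N_3: N_3 <- |N_2 - N_1| no longer applies, and N_3 = 2.
N_5 = 2·N_2 - 2·N_1 + 2·N_3  [with N_2=4, N_1=-3, N_3=2]  = 18
N_6 = 2·N_5 + 3  [with N_5=18]  = 39

39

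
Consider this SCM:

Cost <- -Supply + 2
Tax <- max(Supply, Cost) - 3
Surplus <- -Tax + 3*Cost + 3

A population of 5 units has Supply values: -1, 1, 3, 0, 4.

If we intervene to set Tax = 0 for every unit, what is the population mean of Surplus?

4.8

Under do(Tax=0), Tax's equation is replaced by Tax=0 for every unit. Per-unit Surplus: 12, 6, 0, 9, -3. Mean = 4.8.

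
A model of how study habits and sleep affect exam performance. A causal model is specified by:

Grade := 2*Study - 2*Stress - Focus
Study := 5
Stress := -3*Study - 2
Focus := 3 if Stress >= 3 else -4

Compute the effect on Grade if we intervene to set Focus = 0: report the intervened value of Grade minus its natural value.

The intervention breaks the incoming arrows to Focus: Focus := 3 if Stress >= 3 else -4 no longer applies, and Focus = 0.
Stress = -3*Study - 2  [with Study=5]  = -17
Grade = 2*Study - 2*Stress - Focus  [with Study=5, Stress=-17, Focus=0]  = 44
Without intervention: Stress = -3*Study - 2  [with Study=5]  = -17; Focus = 3 if Stress >= 3 else -4  [with Stress=-17]  = -4; Grade = 2*Study - 2*Stress - Focus  [with Study=5, Stress=-17, Focus=-4]  = 48.
Change = 44 − 48 = -4.

-4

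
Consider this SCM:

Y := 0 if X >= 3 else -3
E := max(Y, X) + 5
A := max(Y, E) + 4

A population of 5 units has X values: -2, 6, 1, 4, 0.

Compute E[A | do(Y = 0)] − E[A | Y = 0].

Every unit gets Y=0 under the intervention. A values become 9, 15, 10, 13, 9; E[A|do(Y=0)] = 11.2.
Conditioning on Y=0 selects the 2 unit(s) with X ∈ {6, 4}. Their A values: 15, 13. Mean = 14.
Difference = 11.2 − 14 = -2.8.

-2.8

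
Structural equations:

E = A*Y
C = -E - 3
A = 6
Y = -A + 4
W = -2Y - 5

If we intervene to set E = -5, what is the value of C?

2

Intervening sets E = -5 and removes its equation (E = A*Y).
C = -E - 3  [with E=-5]  = 2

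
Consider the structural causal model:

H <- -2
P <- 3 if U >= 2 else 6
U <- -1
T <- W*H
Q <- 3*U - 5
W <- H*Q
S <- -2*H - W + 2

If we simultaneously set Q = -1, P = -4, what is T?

The joint intervention fixes Q = -1, P = -4, removing each variable's own equation.
W = H*Q  [with H=-2, Q=-1]  = 2
T = W*H  [with W=2, H=-2]  = -4

-4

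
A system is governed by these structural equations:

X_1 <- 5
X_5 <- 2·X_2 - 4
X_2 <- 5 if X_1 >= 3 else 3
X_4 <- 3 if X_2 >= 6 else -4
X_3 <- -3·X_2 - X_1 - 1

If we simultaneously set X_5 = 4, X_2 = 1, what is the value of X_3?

Setting X_5 = 4, X_2 = 1 by intervention discards those variables' equations.
X_3 = -3·X_2 - X_1 - 1  [with X_2=1, X_1=5]  = -9

-9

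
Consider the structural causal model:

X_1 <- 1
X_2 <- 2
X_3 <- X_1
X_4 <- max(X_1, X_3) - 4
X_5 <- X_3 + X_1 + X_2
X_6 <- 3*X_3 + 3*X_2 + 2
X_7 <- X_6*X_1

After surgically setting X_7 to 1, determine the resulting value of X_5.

The intervention breaks the incoming arrows to X_7: X_7 <- X_6*X_1 no longer applies, and X_7 = 1.
X_5 is not downstream of the intervention, so its value is determined by the original equations.
X_3 = X_1  [with X_1=1]  = 1
X_5 = X_3 + X_1 + X_2  [with X_3=1, X_1=1, X_2=2]  = 4

4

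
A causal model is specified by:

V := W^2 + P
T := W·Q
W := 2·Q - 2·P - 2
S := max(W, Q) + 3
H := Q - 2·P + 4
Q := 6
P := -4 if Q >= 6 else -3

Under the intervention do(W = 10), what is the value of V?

The intervention breaks the incoming arrows to W: W := 2·Q - 2·P - 2 no longer applies, and W = 10.
P = -4 if Q >= 6 else -3  [with Q=6]  = -4
V = W^2 + P  [with W=10, P=-4]  = 96

96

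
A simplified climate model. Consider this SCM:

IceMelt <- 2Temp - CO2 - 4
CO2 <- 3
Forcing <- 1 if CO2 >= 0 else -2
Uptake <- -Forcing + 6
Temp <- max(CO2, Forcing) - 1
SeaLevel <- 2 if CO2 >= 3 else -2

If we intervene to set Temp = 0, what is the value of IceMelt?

-7

The intervention breaks the incoming arrows to Temp: Temp <- max(CO2, Forcing) - 1 no longer applies, and Temp = 0.
IceMelt = 2Temp - CO2 - 4  [with Temp=0, CO2=3]  = -7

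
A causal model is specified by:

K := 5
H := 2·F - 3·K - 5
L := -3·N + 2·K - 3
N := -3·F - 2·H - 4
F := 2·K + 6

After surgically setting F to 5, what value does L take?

4

do(F=5) replaces the equation F := 2·K + 6 with the constant F = 5.
H = 2·F - 3·K - 5  [with F=5, K=5]  = -10
N = -3·F - 2·H - 4  [with F=5, H=-10]  = 1
L = -3·N + 2·K - 3  [with N=1, K=5]  = 4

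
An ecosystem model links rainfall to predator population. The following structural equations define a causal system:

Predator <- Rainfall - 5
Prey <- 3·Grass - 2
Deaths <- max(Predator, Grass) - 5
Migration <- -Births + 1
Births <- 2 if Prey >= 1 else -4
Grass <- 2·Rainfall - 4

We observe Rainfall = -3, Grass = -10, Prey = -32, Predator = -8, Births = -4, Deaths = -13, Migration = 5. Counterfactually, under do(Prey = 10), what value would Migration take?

-1

The intervention breaks the incoming arrows to Prey: Prey <- 3·Grass - 2 no longer applies, and Prey = 10.
Births = 2 if Prey >= 1 else -4  [with Prey=10]  = 2
Migration = -Births + 1  [with Births=2]  = -1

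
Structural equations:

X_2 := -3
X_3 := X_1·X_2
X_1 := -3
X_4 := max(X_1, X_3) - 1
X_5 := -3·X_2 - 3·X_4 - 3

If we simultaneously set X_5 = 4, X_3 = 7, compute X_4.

Under do(X_5 = 4, X_3 = 7), each intervened variable's structural equation is replaced by its fixed value.
X_4 = max(X_1, X_3) - 1  [with X_1=-3, X_3=7]  = 6

6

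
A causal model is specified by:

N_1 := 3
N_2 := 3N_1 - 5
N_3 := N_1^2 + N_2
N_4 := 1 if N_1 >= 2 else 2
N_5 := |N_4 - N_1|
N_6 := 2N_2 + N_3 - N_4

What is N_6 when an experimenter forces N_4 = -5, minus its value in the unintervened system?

Under do(N_4=-5), the mechanism N_4 := 1 if N_1 >= 2 else 2 is discarded; N_4 is fixed at -5.
N_2 = 3N_1 - 5  [with N_1=3]  = 4
N_3 = N_1^2 + N_2  [with N_1=3, N_2=4]  = 13
N_6 = 2N_2 + N_3 - N_4  [with N_2=4, N_3=13, N_4=-5]  = 26
Without intervention: N_2 = 3N_1 - 5  [with N_1=3]  = 4; N_3 = N_1^2 + N_2  [with N_1=3, N_2=4]  = 13; N_4 = 1 if N_1 >= 2 else 2  [with N_1=3]  = 1; N_6 = 2N_2 + N_3 - N_4  [with N_2=4, N_3=13, N_4=1]  = 20.
Change = 26 − 20 = 6.

6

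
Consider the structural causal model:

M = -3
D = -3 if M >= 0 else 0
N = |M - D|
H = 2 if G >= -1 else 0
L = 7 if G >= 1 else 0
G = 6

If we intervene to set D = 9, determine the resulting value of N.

12

do(D=9) replaces the equation D = -3 if M >= 0 else 0 with the constant D = 9.
N = |M - D|  [with M=-3, D=9]  = 12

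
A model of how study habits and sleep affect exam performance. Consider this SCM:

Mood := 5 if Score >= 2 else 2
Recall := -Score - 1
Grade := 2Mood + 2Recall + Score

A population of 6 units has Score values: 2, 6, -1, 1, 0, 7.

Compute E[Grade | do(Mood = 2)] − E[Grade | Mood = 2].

-2.5

Every unit gets Mood=2 under the intervention. Grade values become 0, -4, 3, 1, 2, -5; E[Grade|do(Mood=2)] = -0.5.
Conditioning on Mood=2 selects the 3 unit(s) with Score ∈ {-1, 1, 0}. Their Grade values: 3, 1, 2. Mean = 2.
Difference = -0.5 − 2 = -2.5.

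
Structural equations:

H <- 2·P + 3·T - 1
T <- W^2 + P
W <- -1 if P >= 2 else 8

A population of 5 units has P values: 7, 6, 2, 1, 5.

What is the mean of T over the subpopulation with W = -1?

6

E[T|W=-1] averages over only the 4 units with W=-1 (P = 7, 6, 2, 5): T = 8, 7, 3, 6, mean 6.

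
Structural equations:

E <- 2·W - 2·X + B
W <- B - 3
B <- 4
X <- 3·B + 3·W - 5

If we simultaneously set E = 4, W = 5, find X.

Setting E = 4, W = 5 by intervention discards those variables' equations.
X = 3·B + 3·W - 5  [with B=4, W=5]  = 22

22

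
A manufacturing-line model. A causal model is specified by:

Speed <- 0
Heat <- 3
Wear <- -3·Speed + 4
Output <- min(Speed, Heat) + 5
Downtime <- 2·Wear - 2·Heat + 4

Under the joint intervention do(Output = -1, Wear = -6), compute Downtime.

The joint intervention fixes Output = -1, Wear = -6, removing each variable's own equation.
Downtime = 2·Wear - 2·Heat + 4  [with Wear=-6, Heat=3]  = -14

-14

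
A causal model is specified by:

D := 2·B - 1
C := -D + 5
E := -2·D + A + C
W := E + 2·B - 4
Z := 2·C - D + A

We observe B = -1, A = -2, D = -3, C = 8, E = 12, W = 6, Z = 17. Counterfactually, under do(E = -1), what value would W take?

-7

The intervention breaks the incoming arrows to E: E := -2·D + A + C no longer applies, and E = -1.
W = E + 2·B - 4  [with E=-1, B=-1]  = -7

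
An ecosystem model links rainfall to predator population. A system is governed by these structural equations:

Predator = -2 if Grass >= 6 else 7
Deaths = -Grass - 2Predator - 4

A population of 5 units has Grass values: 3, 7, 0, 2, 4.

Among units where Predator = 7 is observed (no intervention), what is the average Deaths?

Observing Predator=7 restricts to units where Predator's equation naturally yields 7: Grass ∈ {3, 0, 2, 4}. In that subpopulation Deaths = -21, -18, -20, -22, mean -20.25.

-20.25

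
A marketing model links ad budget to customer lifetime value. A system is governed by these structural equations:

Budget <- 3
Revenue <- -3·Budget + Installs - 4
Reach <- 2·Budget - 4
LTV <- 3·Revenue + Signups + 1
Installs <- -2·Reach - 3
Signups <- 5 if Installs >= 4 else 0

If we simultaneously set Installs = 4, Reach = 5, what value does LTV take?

Setting Installs = 4, Reach = 5 by intervention discards those variables' equations.
Signups = 5 if Installs >= 4 else 0  [with Installs=4]  = 5
Revenue = -3·Budget + Installs - 4  [with Budget=3, Installs=4]  = -9
LTV = 3·Revenue + Signups + 1  [with Revenue=-9, Signups=5]  = -21

-21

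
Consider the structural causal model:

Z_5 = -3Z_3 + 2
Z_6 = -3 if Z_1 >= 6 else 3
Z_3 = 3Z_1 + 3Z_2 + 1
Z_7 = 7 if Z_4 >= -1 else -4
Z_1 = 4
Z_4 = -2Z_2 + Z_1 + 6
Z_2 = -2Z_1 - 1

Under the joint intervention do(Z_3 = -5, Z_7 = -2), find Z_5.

Setting Z_3 = -5, Z_7 = -2 by intervention discards those variables' equations.
Z_5 = -3Z_3 + 2  [with Z_3=-5]  = 17

17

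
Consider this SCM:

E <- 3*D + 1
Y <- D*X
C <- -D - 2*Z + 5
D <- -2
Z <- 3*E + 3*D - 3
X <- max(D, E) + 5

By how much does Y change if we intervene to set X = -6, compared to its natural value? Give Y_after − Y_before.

18

Intervening sets X = -6 and removes its equation (X <- max(D, E) + 5).
Y = D*X  [with D=-2, X=-6]  = 12
Without intervention: E = 3*D + 1  [with D=-2]  = -5; X = max(D, E) + 5  [with D=-2, E=-5]  = 3; Y = D*X  [with D=-2, X=3]  = -6.
Change = 12 − (-6) = 18.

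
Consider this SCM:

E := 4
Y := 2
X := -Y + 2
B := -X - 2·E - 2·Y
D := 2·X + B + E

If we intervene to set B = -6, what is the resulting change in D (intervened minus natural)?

Intervening sets B = -6 and removes its equation (B := -X - 2·E - 2·Y).
X = -Y + 2  [with Y=2]  = 0
D = 2·X + B + E  [with X=0, B=-6, E=4]  = -2
Without intervention: X = -Y + 2  [with Y=2]  = 0; B = -X - 2·E - 2·Y  [with X=0, E=4, Y=2]  = -12; D = 2·X + B + E  [with X=0, B=-12, E=4]  = -8.
Change = -2 − (-8) = 6.

6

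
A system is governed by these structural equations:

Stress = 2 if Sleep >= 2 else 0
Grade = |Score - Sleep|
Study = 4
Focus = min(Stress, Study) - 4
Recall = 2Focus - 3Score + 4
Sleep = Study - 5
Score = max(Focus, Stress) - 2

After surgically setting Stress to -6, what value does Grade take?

7

The intervention breaks the incoming arrows to Stress: Stress = 2 if Sleep >= 2 else 0 no longer applies, and Stress = -6.
Sleep = Study - 5  [with Study=4]  = -1
Focus = min(Stress, Study) - 4  [with Stress=-6, Study=4]  = -10
Score = max(Focus, Stress) - 2  [with Focus=-10, Stress=-6]  = -8
Grade = |Score - Sleep|  [with Score=-8, Sleep=-1]  = 7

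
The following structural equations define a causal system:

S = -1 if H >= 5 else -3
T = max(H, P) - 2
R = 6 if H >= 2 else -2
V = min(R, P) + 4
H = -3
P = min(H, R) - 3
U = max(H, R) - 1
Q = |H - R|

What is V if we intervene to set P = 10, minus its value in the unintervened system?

The intervention breaks the incoming arrows to P: P = min(H, R) - 3 no longer applies, and P = 10.
R = 6 if H >= 2 else -2  [with H=-3]  = -2
V = min(R, P) + 4  [with R=-2, P=10]  = 2
Without intervention: R = 6 if H >= 2 else -2  [with H=-3]  = -2; P = min(H, R) - 3  [with H=-3, R=-2]  = -6; V = min(R, P) + 4  [with R=-2, P=-6]  = -2.
Change = 2 − (-2) = 4.

4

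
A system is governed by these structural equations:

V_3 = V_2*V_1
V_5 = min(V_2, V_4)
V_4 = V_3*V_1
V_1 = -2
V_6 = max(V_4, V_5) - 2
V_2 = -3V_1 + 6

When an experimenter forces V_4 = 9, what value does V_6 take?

Under do(V_4=9), the mechanism V_4 = V_3*V_1 is discarded; V_4 is fixed at 9.
V_2 = -3V_1 + 6  [with V_1=-2]  = 12
V_5 = min(V_2, V_4)  [with V_2=12, V_4=9]  = 9
V_6 = max(V_4, V_5) - 2  [with V_4=9, V_5=9]  = 7

7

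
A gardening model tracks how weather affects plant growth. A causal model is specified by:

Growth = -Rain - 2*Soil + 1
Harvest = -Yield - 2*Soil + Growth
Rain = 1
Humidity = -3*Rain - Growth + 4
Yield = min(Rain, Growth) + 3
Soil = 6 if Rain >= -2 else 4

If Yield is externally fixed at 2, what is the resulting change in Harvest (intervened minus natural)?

The intervention breaks the incoming arrows to Yield: Yield = min(Rain, Growth) + 3 no longer applies, and Yield = 2.
Soil = 6 if Rain >= -2 else 4  [with Rain=1]  = 6
Growth = -Rain - 2*Soil + 1  [with Rain=1, Soil=6]  = -12
Harvest = -Yield - 2*Soil + Growth  [with Yield=2, Soil=6, Growth=-12]  = -26
Without intervention: Soil = 6 if Rain >= -2 else 4  [with Rain=1]  = 6; Growth = -Rain - 2*Soil + 1  [with Rain=1, Soil=6]  = -12; Yield = min(Rain, Growth) + 3  [with Rain=1, Growth=-12]  = -9; Harvest = -Yield - 2*Soil + Growth  [with Yield=-9, Soil=6, Growth=-12]  = -15.
Change = -26 − (-15) = -11.

-11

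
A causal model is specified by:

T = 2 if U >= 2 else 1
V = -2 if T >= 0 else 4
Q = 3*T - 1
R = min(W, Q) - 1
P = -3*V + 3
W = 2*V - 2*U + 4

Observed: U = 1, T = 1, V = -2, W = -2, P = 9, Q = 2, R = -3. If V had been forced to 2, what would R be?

The intervention breaks the incoming arrows to V: V = -2 if T >= 0 else 4 no longer applies, and V = 2.
T = 2 if U >= 2 else 1  [with U=1]  = 1
W = 2*V - 2*U + 4  [with V=2, U=1]  = 6
Q = 3*T - 1  [with T=1]  = 2
R = min(W, Q) - 1  [with W=6, Q=2]  = 1

1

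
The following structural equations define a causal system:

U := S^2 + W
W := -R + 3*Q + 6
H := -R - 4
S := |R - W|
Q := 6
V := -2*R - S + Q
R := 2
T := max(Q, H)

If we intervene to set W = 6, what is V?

-2

The intervention breaks the incoming arrows to W: W := -R + 3*Q + 6 no longer applies, and W = 6.
S = |R - W|  [with R=2, W=6]  = 4
V = -2*R - S + Q  [with R=2, S=4, Q=6]  = -2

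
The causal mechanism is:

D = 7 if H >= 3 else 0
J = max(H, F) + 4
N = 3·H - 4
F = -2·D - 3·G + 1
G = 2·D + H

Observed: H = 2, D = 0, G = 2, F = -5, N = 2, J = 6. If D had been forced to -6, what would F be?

Under do(D=-6), the mechanism D = 7 if H >= 3 else 0 is discarded; D is fixed at -6.
G = 2·D + H  [with D=-6, H=2]  = -10
F = -2·D - 3·G + 1  [with D=-6, G=-10]  = 43

43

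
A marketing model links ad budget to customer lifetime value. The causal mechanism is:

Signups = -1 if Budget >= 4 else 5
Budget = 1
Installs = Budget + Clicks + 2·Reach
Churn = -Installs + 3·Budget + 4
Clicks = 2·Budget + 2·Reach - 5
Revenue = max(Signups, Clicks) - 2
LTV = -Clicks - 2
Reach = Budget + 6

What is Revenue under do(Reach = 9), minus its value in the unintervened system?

4

Under do(Reach=9), the mechanism Reach = Budget + 6 is discarded; Reach is fixed at 9.
Clicks = 2·Budget + 2·Reach - 5  [with Budget=1, Reach=9]  = 15
Signups = -1 if Budget >= 4 else 5  [with Budget=1]  = 5
Revenue = max(Signups, Clicks) - 2  [with Signups=5, Clicks=15]  = 13
Without intervention: Reach = Budget + 6  [with Budget=1]  = 7; Clicks = 2·Budget + 2·Reach - 5  [with Budget=1, Reach=7]  = 11; Signups = -1 if Budget >= 4 else 5  [with Budget=1]  = 5; Revenue = max(Signups, Clicks) - 2  [with Signups=5, Clicks=11]  = 9.
Change = 13 − 9 = 4.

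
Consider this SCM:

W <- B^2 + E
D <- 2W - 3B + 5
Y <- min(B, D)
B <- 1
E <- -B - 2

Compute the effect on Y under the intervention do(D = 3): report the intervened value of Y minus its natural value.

3

Intervening sets D = 3 and removes its equation (D <- 2W - 3B + 5).
Y = min(B, D)  [with B=1, D=3]  = 1
Without intervention: E = -B - 2  [with B=1]  = -3; W = B^2 + E  [with B=1, E=-3]  = -2; D = 2W - 3B + 5  [with W=-2, B=1]  = -2; Y = min(B, D)  [with B=1, D=-2]  = -2.
Change = 1 − (-2) = 3.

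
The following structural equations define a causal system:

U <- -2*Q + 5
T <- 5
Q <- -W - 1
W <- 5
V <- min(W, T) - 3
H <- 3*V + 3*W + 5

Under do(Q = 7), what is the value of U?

The intervention breaks the incoming arrows to Q: Q <- -W - 1 no longer applies, and Q = 7.
U = -2*Q + 5  [with Q=7]  = -9

-9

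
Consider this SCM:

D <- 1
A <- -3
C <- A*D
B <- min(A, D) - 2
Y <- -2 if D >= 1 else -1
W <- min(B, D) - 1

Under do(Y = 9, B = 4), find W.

Setting Y = 9, B = 4 by intervention discards those variables' equations.
W = min(B, D) - 1  [with B=4, D=1]  = 0

0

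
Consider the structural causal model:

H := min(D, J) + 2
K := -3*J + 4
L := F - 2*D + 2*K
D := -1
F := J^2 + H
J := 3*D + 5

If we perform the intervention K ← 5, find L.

17

The intervention breaks the incoming arrows to K: K := -3*J + 4 no longer applies, and K = 5.
J = 3*D + 5  [with D=-1]  = 2
H = min(D, J) + 2  [with D=-1, J=2]  = 1
F = J^2 + H  [with J=2, H=1]  = 5
L = F - 2*D + 2*K  [with F=5, D=-1, K=5]  = 17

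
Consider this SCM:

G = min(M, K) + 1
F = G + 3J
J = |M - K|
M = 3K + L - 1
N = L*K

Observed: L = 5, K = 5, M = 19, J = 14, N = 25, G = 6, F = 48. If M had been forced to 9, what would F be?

The intervention breaks the incoming arrows to M: M = 3K + L - 1 no longer applies, and M = 9.
J = |M - K|  [with M=9, K=5]  = 4
G = min(M, K) + 1  [with M=9, K=5]  = 6
F = G + 3J  [with G=6, J=4]  = 18

18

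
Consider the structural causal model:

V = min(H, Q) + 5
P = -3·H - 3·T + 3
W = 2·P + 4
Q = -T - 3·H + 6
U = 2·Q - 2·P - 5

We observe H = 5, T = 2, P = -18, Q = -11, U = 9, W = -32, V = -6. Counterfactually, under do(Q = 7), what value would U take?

Intervening sets Q = 7 and removes its equation (Q = -T - 3·H + 6).
P = -3·H - 3·T + 3  [with H=5, T=2]  = -18
U = 2·Q - 2·P - 5  [with Q=7, P=-18]  = 45

45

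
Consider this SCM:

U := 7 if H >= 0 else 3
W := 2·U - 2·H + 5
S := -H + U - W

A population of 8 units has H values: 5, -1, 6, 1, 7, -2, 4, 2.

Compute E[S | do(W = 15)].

The intervention sets W=15 in all 8 units regardless of H. Recomputing S per unit gives -13, -11, -14, -9, -15, -10, -12, -10; average -11.75.

-11.75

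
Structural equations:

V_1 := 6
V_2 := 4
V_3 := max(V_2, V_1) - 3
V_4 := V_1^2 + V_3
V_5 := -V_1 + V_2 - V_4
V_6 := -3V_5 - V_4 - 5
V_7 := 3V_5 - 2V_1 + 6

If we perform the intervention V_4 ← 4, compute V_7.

-24

The intervention breaks the incoming arrows to V_4: V_4 := V_1^2 + V_3 no longer applies, and V_4 = 4.
V_5 = -V_1 + V_2 - V_4  [with V_1=6, V_2=4, V_4=4]  = -6
V_7 = 3V_5 - 2V_1 + 6  [with V_5=-6, V_1=6]  = -24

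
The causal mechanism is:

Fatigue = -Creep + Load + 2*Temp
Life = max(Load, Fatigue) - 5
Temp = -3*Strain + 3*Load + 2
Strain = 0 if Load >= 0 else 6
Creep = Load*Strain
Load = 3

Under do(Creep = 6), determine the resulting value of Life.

Under do(Creep=6), the mechanism Creep = Load*Strain is discarded; Creep is fixed at 6.
Strain = 0 if Load >= 0 else 6  [with Load=3]  = 0
Temp = -3*Strain + 3*Load + 2  [with Strain=0, Load=3]  = 11
Fatigue = -Creep + Load + 2*Temp  [with Creep=6, Load=3, Temp=11]  = 19
Life = max(Load, Fatigue) - 5  [with Load=3, Fatigue=19]  = 14

14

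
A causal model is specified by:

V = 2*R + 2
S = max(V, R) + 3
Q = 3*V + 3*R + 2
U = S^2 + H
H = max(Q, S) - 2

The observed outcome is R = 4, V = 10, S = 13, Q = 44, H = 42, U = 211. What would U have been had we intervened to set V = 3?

Under do(V=3), the mechanism V = 2*R + 2 is discarded; V is fixed at 3.
S = max(V, R) + 3  [with V=3, R=4]  = 7
Q = 3*V + 3*R + 2  [with V=3, R=4]  = 23
H = max(Q, S) - 2  [with Q=23, S=7]  = 21
U = S^2 + H  [with S=7, H=21]  = 70

70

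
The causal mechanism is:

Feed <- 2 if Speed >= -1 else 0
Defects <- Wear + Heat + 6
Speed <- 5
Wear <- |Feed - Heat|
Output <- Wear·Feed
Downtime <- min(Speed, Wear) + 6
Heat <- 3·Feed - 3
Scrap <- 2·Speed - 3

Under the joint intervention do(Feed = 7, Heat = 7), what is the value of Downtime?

The joint intervention fixes Feed = 7, Heat = 7, removing each variable's own equation.
Wear = |Feed - Heat|  [with Feed=7, Heat=7]  = 0
Downtime = min(Speed, Wear) + 6  [with Speed=5, Wear=0]  = 6

6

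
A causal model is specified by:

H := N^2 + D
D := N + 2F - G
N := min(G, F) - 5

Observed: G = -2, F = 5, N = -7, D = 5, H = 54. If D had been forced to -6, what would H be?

43

Intervening sets D = -6 and removes its equation (D := N + 2F - G).
N = min(G, F) - 5  [with G=-2, F=5]  = -7
H = N^2 + D  [with N=-7, D=-6]  = 43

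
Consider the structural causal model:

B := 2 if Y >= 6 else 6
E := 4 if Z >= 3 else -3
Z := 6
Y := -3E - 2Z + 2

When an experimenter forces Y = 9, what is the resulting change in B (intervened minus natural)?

-4

The intervention breaks the incoming arrows to Y: Y := -3E - 2Z + 2 no longer applies, and Y = 9.
B = 2 if Y >= 6 else 6  [with Y=9]  = 2
Without intervention: E = 4 if Z >= 3 else -3  [with Z=6]  = 4; Y = -3E - 2Z + 2  [with E=4, Z=6]  = -22; B = 2 if Y >= 6 else 6  [with Y=-22]  = 6.
Change = 2 − 6 = -4.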